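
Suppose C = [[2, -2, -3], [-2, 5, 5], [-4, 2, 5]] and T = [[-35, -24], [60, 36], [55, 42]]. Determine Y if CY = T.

Since C multiplies Y on the left, Y = C⁻¹T.
C has determinant 2; C⁻¹ = [[15/2, 2, 5/2], [-5, -1, -2], [8, 2, 3]].
Y = C⁻¹T = [[15/2, 2, 5/2], [-5, -1, -2], [8, 2, 3]] · [[-35, -24], [60, 36], [55, 42]] = [[-5, -3], [5, 0], [5, 6]].

Y = [[-5, -3], [5, 0], [5, 6]]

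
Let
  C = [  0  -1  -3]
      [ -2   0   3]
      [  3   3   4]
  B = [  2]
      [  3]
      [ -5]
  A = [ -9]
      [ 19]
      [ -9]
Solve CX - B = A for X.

CX = A + B = [[-7], [22], [-14]].
C is on the left of X, so left-multiply by C⁻¹: X = C⁻¹(A + B).
det C = 1, so C⁻¹ = [[-9, -5, -3], [17, 9, 6], [-6, -3, -2]].
X = C⁻¹(A + B) = [[-5], [-5], [4]].

X = [[-5], [-5], [4]]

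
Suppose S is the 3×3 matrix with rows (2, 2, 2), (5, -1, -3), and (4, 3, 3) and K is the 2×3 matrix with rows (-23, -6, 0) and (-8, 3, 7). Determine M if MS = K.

M = [[-6, -3, 1], [-1, -2, 1]]

Right-multiplying both sides by S⁻¹ gives M = KS⁻¹.
det S = -4; the adjugate gives S⁻¹ = [[-3/2, 0, 1], [27/4, 1/2, -4], [-19/4, -1/2, 3]].
M = KS⁻¹ = [[-23, -6, 0], [-8, 3, 7]] · [[-3/2, 0, 1], [27/4, 1/2, -4], [-19/4, -1/2, 3]] = [[-6, -3, 1], [-1, -2, 1]].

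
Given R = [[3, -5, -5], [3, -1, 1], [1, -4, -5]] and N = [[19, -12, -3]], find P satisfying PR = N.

P = [[6, 2, -5]]

Since R sits to the right of P, P = NR⁻¹.
det R = 2, so R⁻¹ = [[9/2, -5/2, -5], [8, -5, -9], [-11/2, 7/2, 6]].
P = NR⁻¹ = [[19, -12, -3]] · [[9/2, -5/2, -5], [8, -5, -9], [-11/2, 7/2, 6]] = [[6, 2, -5]].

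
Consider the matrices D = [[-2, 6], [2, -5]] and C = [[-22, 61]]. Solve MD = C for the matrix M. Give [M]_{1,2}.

D is on the right of M, so right-multiply by D⁻¹: M = CD⁻¹.
det D = -2; the adjugate gives D⁻¹ = [[5/2, 3], [1, 1]].
M = CD⁻¹ = [[-22, 61]] · [[5/2, 3], [1, 1]] = [[6, -5]].

-5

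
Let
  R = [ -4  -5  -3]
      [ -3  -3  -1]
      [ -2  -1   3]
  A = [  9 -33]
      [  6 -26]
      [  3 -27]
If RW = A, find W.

W = [[-1, 5], [-1, 5], [0, -4]]

R is on the left of W, so left-multiply by R⁻¹: W = R⁻¹A.
R has determinant -6; R⁻¹ = [[5/3, -3, 2/3], [-11/6, 3, -5/6], [1/2, -1, 1/2]].
W = R⁻¹A = [[5/3, -3, 2/3], [-11/6, 3, -5/6], [1/2, -1, 1/2]] · [[9, -33], [6, -26], [3, -27]] = [[-1, 5], [-1, 5], [0, -4]].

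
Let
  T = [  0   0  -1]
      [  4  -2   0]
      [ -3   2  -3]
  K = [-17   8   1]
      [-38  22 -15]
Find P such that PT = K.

T is on the right of P, so right-multiply by T⁻¹: P = KT⁻¹.
det T = -2; the adjugate gives T⁻¹ = [[-3, 1, 1], [-6, 3/2, 2], [-1, 0, 0]].
P = KT⁻¹ = [[-17, 8, 1], [-38, 22, -15]] · [[-3, 1, 1], [-6, 3/2, 2], [-1, 0, 0]] = [[2, -5, -1], [-3, -5, 6]].

P = [[2, -5, -1], [-3, -5, 6]]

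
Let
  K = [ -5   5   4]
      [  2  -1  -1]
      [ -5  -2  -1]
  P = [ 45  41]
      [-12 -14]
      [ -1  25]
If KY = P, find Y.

Y = [[-2, -6], [3, 3], [5, -1]]

Since K multiplies Y on the left, Y = K⁻¹P.
det K = 4; the adjugate gives K⁻¹ = [[-1/4, -3/4, -1/4], [7/4, 25/4, 3/4], [-9/4, -35/4, -5/4]].
Y = K⁻¹P = [[-1/4, -3/4, -1/4], [7/4, 25/4, 3/4], [-9/4, -35/4, -5/4]] · [[45, 41], [-12, -14], [-1, 25]] = [[-2, -6], [3, 3], [5, -1]].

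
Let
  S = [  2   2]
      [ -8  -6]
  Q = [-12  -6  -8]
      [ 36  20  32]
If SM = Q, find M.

M = [[0, -1, -4], [-6, -2, 0]]

Left-multiplying both sides by S⁻¹ gives M = S⁻¹Q.
det S = 4, so S⁻¹ = [[-3/2, -1/2], [2, 1/2]].
M = S⁻¹Q = [[-3/2, -1/2], [2, 1/2]] · [[-12, -6, -8], [36, 20, 32]] = [[0, -1, -4], [-6, -2, 0]].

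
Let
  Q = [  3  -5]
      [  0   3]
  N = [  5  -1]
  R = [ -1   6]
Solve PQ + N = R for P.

PQ = R − N = [[-6, 7]].
Right-multiplying both sides by Q⁻¹ gives P = (R − N)Q⁻¹.
det Q = 9; the adjugate gives Q⁻¹ = [[1/3, 5/9], [0, 1/3]].
P = (R − N)Q⁻¹ = [[-2, -1]].

P = [[-2, -1]]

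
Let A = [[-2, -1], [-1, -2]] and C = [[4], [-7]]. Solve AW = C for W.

W = [[-5], [6]]

A is on the left of W, so left-multiply by A⁻¹: W = A⁻¹C.
A has determinant 3; A⁻¹ = [[-2/3, 1/3], [1/3, -2/3]].
W = A⁻¹C = [[-2/3, 1/3], [1/3, -2/3]] · [[4], [-7]] = [[-5], [6]].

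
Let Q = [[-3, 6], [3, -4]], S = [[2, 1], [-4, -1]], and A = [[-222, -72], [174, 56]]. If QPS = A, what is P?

P = [[3, -5], [-4, 4]]

Isolating P: multiply by Q⁻¹ from the left and S⁻¹ from the right, so P = Q⁻¹AS⁻¹.
det Q = -6, so Q⁻¹ = [[2/3, 1], [1/2, 1/2]].
det S = 2; the adjugate gives S⁻¹ = [[-1/2, -1/2], [2, 1]].
Q⁻¹A = [[26, 8], [-24, -8]].
P = (Q⁻¹A)S⁻¹ = [[3, -5], [-4, 4]].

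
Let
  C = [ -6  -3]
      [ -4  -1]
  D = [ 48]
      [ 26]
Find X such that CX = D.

Since C multiplies X on the left, X = C⁻¹D.
det C = -6, so C⁻¹ = [[1/6, -1/2], [-2/3, 1]].
X = C⁻¹D = [[1/6, -1/2], [-2/3, 1]] · [[48], [26]] = [[-5], [-6]].

X = [[-5], [-6]]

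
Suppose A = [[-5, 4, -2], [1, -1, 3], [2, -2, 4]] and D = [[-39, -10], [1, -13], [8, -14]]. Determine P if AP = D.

Left-multiplying both sides by A⁻¹ gives P = A⁻¹D.
det A = -2, so A⁻¹ = [[-1, 6, -5], [-1, 8, -13/2], [0, 1, -1/2]].
P = A⁻¹D = [[-1, 6, -5], [-1, 8, -13/2], [0, 1, -1/2]] · [[-39, -10], [1, -13], [8, -14]] = [[5, 2], [-5, -3], [-3, -6]].

P = [[5, 2], [-5, -3], [-3, -6]]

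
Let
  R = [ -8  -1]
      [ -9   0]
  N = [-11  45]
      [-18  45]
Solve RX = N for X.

Left-multiplying both sides by R⁻¹ gives X = R⁻¹N.
det R = -9, so R⁻¹ = [[0, -1/9], [-1, 8/9]].
X = R⁻¹N = [[0, -1/9], [-1, 8/9]] · [[-11, 45], [-18, 45]] = [[2, -5], [-5, -5]].

X = [[2, -5], [-5, -5]]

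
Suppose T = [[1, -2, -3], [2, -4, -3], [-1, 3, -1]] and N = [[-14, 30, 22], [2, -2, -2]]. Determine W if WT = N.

T is on the right of W, so right-multiply by T⁻¹: W = NT⁻¹.
T has determinant -3; T⁻¹ = [[-13/3, 11/3, 2], [-5/3, 4/3, 1], [-2/3, 1/3, 0]].
W = NT⁻¹ = [[-14, 30, 22], [2, -2, -2]] · [[-13/3, 11/3, 2], [-5/3, 4/3, 1], [-2/3, 1/3, 0]] = [[-4, -4, 2], [-4, 4, 2]].

W = [[-4, -4, 2], [-4, 4, 2]]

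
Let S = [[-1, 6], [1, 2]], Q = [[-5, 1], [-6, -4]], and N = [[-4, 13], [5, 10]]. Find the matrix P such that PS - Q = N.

P = [[4, -5], [1, 0]]

PS = N + Q = [[-9, 14], [-1, 6]].
S is on the right of P, so right-multiply by S⁻¹: P = (N + Q)S⁻¹.
S has determinant -8; S⁻¹ = [[-1/4, 3/4], [1/8, 1/8]].
P = (N + Q)S⁻¹ = [[4, -5], [1, 0]].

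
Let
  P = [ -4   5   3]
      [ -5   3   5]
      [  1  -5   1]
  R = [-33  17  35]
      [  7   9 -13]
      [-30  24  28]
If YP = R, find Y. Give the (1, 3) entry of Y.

Since P sits to the right of Y, Y = RP⁻¹.
det P = 4; the adjugate gives P⁻¹ = [[7, -5, 4], [5/2, -7/4, 5/4], [11/2, -15/4, 13/4]].
Y = RP⁻¹ = [[-33, 17, 35], [7, 9, -13], [-30, 24, 28]] · [[7, -5, 4], [5/2, -7/4, 5/4], [11/2, -15/4, 13/4]] = [[4, 4, 3], [0, -2, -3], [4, 3, 1]].

3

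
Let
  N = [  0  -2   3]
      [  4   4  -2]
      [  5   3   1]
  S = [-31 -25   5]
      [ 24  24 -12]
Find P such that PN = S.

P = [[0, -4, -3], [0, 6, 0]]

N is on the right of P, so right-multiply by N⁻¹: P = SN⁻¹.
det N = 4; the adjugate gives N⁻¹ = [[5/2, 11/4, -2], [-7/2, -15/4, 3], [-2, -5/2, 2]].
P = SN⁻¹ = [[-31, -25, 5], [24, 24, -12]] · [[5/2, 11/4, -2], [-7/2, -15/4, 3], [-2, -5/2, 2]] = [[0, -4, -3], [0, 6, 0]].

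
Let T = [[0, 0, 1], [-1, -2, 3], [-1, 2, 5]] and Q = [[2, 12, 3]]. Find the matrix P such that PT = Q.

P = [[5, -4, 2]]

T is on the right of P, so right-multiply by T⁻¹: P = QT⁻¹.
T has determinant -4; T⁻¹ = [[4, -1/2, -1/2], [-1/2, -1/4, 1/4], [1, 0, 0]].
P = QT⁻¹ = [[2, 12, 3]] · [[4, -1/2, -1/2], [-1/2, -1/4, 1/4], [1, 0, 0]] = [[5, -4, 2]].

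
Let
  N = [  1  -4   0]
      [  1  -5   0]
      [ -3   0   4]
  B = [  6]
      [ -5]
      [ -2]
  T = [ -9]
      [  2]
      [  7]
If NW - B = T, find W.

NW = T + B = [[-3], [-3], [5]].
Left-multiplying both sides by N⁻¹ gives W = N⁻¹(T + B).
det N = -4, so N⁻¹ = [[5, -4, 0], [1, -1, 0], [15/4, -3, 1/4]].
W = N⁻¹(T + B) = [[-3], [0], [-1]].

W = [[-3], [0], [-1]]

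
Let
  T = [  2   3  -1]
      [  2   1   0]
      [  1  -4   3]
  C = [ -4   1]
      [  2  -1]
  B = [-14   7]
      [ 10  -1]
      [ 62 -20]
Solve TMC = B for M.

M = [[-3, -1], [2, -1], [0, 2]]

Left-multiply by T⁻¹ and right-multiply by C⁻¹: M = T⁻¹BC⁻¹.
det T = -3, so T⁻¹ = [[-1, 5/3, -1/3], [2, -7/3, 2/3], [3, -11/3, 4/3]].
det C = 2, so C⁻¹ = [[-1/2, -1/2], [-1, -2]].
T⁻¹B = [[10, -2], [-10, 3], [4, -2]].
M = (T⁻¹B)C⁻¹ = [[-3, -1], [2, -1], [0, 2]].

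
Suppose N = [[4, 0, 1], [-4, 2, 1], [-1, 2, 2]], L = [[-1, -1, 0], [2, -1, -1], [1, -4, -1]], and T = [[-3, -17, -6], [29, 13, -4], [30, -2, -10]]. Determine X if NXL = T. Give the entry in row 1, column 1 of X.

Left-multiply by N⁻¹ and right-multiply by L⁻¹: X = N⁻¹TL⁻¹.
det N = 2; the adjugate gives N⁻¹ = [[1, 1, -1], [7/2, 9/2, -4], [-3, -4, 4]].
det L = 2, so L⁻¹ = [[-3/2, -1/2, 1/2], [1/2, 1/2, -1/2], [-7/2, -5/2, 3/2]].
N⁻¹T = [[-4, -2, 0], [0, 7, 1], [13, -9, -6]].
X = (N⁻¹T)L⁻¹ = [[5, 1, -1], [0, 1, -2], [-3, 4, 2]].

5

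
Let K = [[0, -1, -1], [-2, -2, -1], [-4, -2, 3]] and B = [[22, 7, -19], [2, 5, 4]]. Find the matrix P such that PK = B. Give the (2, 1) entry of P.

Since K sits to the right of P, P = BK⁻¹.
det K = -6, so K⁻¹ = [[4/3, -5/6, 1/6], [-5/3, 2/3, -1/3], [2/3, -2/3, 1/3]].
P = BK⁻¹ = [[22, 7, -19], [2, 5, 4]] · [[4/3, -5/6, 1/6], [-5/3, 2/3, -1/3], [2/3, -2/3, 1/3]] = [[5, -1, -5], [-3, -1, 0]].

-3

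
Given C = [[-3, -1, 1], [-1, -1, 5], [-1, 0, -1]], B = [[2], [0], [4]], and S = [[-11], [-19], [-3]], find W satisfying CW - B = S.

CW = S + B = [[-9], [-19], [1]].
Left-multiplying both sides by C⁻¹ gives W = C⁻¹(S + B).
det C = 2; the adjugate gives C⁻¹ = [[1/2, -1/2, -2], [-3, 2, 7], [-1/2, 1/2, 1]].
W = C⁻¹(S + B) = [[3], [-4], [-4]].

W = [[3], [-4], [-4]]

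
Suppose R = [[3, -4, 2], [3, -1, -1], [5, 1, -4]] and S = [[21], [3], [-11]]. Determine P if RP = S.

P = [[-1], [-6], [0]]

R is on the left of P, so left-multiply by R⁻¹: P = R⁻¹S.
R has determinant 3; R⁻¹ = [[5/3, -14/3, 2], [7/3, -22/3, 3], [8/3, -23/3, 3]].
P = R⁻¹S = [[5/3, -14/3, 2], [7/3, -22/3, 3], [8/3, -23/3, 3]] · [[21], [3], [-11]] = [[-1], [-6], [0]].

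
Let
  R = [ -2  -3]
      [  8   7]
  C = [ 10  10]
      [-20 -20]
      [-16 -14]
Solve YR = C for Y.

Y = [[-1, 1], [2, -2], [0, -2]]

Since R sits to the right of Y, Y = CR⁻¹.
det R = 10, so R⁻¹ = [[7/10, 3/10], [-4/5, -1/5]].
Y = CR⁻¹ = [[10, 10], [-20, -20], [-16, -14]] · [[7/10, 3/10], [-4/5, -1/5]] = [[-1, 1], [2, -2], [0, -2]].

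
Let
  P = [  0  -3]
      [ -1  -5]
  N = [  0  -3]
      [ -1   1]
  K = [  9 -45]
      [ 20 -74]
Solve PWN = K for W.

Isolating W: multiply by P⁻¹ from the left and N⁻¹ from the right, so W = P⁻¹KN⁻¹.
det P = -3; the adjugate gives P⁻¹ = [[5/3, -1], [-1/3, 0]].
det N = -3, so N⁻¹ = [[-1/3, -1], [-1/3, 0]].
P⁻¹K = [[-5, -1], [-3, 15]].
W = (P⁻¹K)N⁻¹ = [[2, 5], [-4, 3]].

W = [[2, 5], [-4, 3]]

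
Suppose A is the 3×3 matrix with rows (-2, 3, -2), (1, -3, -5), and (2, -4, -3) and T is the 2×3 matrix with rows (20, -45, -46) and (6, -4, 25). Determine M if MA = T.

Since A sits to the right of M, M = TA⁻¹.
det A = -3; the adjugate gives A⁻¹ = [[11/3, -17/3, 7], [7/3, -10/3, 4], [-2/3, 2/3, -1]].
M = TA⁻¹ = [[20, -45, -46], [6, -4, 25]] · [[11/3, -17/3, 7], [7/3, -10/3, 4], [-2/3, 2/3, -1]] = [[-1, 6, 6], [-4, -4, 1]].

M = [[-1, 6, 6], [-4, -4, 1]]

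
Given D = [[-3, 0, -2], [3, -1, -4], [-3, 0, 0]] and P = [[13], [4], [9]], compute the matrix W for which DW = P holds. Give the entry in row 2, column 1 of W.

-5

D is on the left of W, so left-multiply by D⁻¹: W = D⁻¹P.
det D = 6, so D⁻¹ = [[0, 0, -1/3], [2, -1, -3], [-1/2, 0, 1/2]].
W = D⁻¹P = [[0, 0, -1/3], [2, -1, -3], [-1/2, 0, 1/2]] · [[13], [4], [9]] = [[-3], [-5], [-2]].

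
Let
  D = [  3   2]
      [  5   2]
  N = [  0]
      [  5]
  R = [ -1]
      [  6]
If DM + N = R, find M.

M = [[1], [-2]]

DM = R − N = [[-1], [1]].
D is on the left of M, so left-multiply by D⁻¹: M = D⁻¹(R − N).
det D = -4; the adjugate gives D⁻¹ = [[-1/2, 1/2], [5/4, -3/4]].
M = D⁻¹(R − N) = [[1], [-2]].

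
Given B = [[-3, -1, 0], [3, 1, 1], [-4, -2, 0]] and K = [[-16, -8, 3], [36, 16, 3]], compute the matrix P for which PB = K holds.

Since B sits to the right of P, P = KB⁻¹.
det B = -2, so B⁻¹ = [[-1, 0, 1/2], [2, 0, -3/2], [1, 1, 0]].
P = KB⁻¹ = [[-16, -8, 3], [36, 16, 3]] · [[-1, 0, 1/2], [2, 0, -3/2], [1, 1, 0]] = [[3, 3, 4], [-1, 3, -6]].

P = [[3, 3, 4], [-1, 3, -6]]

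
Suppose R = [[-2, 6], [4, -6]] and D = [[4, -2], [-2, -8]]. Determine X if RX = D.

X = [[1, -5], [1, -2]]

R is on the left of X, so left-multiply by R⁻¹: X = R⁻¹D.
det R = -12, so R⁻¹ = [[1/2, 1/2], [1/3, 1/6]].
X = R⁻¹D = [[1/2, 1/2], [1/3, 1/6]] · [[4, -2], [-2, -8]] = [[1, -5], [1, -2]].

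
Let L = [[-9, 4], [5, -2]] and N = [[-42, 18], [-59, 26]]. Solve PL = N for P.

P = [[3, -3], [6, -1]]

Since L sits to the right of P, P = NL⁻¹.
L has determinant -2; L⁻¹ = [[1, 2], [5/2, 9/2]].
P = NL⁻¹ = [[-42, 18], [-59, 26]] · [[1, 2], [5/2, 9/2]] = [[3, -3], [6, -1]].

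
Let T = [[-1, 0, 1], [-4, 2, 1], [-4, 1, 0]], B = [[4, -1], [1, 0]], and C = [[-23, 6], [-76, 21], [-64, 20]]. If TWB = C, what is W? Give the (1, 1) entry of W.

Left-multiply by T⁻¹ and right-multiply by B⁻¹: W = T⁻¹CB⁻¹.
det T = 5; the adjugate gives T⁻¹ = [[-1/5, 1/5, -2/5], [-4/5, 4/5, -3/5], [4/5, 1/5, -2/5]].
B has determinant 1; B⁻¹ = [[0, 1], [-1, 4]].
T⁻¹C = [[15, -5], [-4, 0], [-8, 1]].
W = (T⁻¹C)B⁻¹ = [[5, -5], [0, -4], [-1, -4]].

5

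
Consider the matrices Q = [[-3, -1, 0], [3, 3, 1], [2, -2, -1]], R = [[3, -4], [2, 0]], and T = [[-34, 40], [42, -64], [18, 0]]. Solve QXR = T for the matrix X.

Left-multiply by Q⁻¹ and right-multiply by R⁻¹: X = Q⁻¹TR⁻¹.
det Q = -2, so Q⁻¹ = [[1/2, 1/2, 1/2], [-5/2, -3/2, -3/2], [6, 4, 3]].
R has determinant 8; R⁻¹ = [[0, 1/2], [-1/4, 3/8]].
Q⁻¹T = [[13, -12], [-5, -4], [18, -16]].
X = (Q⁻¹T)R⁻¹ = [[3, 2], [1, -4], [4, 3]].

X = [[3, 2], [1, -4], [4, 3]]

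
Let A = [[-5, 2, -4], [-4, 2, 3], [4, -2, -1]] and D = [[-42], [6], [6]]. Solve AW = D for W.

W = [[6], [6], [6]]

A is on the left of W, so left-multiply by A⁻¹: W = A⁻¹D.
det A = -4, so A⁻¹ = [[-1, -5/2, -7/2], [-2, -21/4, -31/4], [0, 1/2, 1/2]].
W = A⁻¹D = [[-1, -5/2, -7/2], [-2, -21/4, -31/4], [0, 1/2, 1/2]] · [[-42], [6], [6]] = [[6], [6], [6]].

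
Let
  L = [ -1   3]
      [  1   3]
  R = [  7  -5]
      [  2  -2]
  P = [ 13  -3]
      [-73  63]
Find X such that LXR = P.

X = [[-5, -4], [0, -5]]

X = L⁻¹PR⁻¹ (apply L⁻¹ on the left and R⁻¹ on the right).
L has determinant -6; L⁻¹ = [[-1/2, 1/2], [1/6, 1/6]].
det R = -4, so R⁻¹ = [[1/2, -5/4], [1/2, -7/4]].
L⁻¹P = [[-43, 33], [-10, 10]].
X = (L⁻¹P)R⁻¹ = [[-5, -4], [0, -5]].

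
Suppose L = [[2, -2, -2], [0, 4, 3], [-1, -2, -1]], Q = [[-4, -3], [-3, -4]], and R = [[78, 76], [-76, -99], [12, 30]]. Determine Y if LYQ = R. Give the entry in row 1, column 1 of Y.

-5

Isolating Y: multiply by L⁻¹ from the left and Q⁻¹ from the right, so Y = L⁻¹RQ⁻¹.
L has determinant 2; L⁻¹ = [[1, 1, 1], [-3/2, -2, -3], [2, 3, 4]].
det Q = 7; the adjugate gives Q⁻¹ = [[-4/7, 3/7], [3/7, -4/7]].
L⁻¹R = [[14, 7], [-1, -6], [-24, -25]].
Y = (L⁻¹R)Q⁻¹ = [[-5, 2], [-2, 3], [3, 4]].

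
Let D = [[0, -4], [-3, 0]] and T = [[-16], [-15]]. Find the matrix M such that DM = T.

M = [[5], [4]]

Since D multiplies M on the left, M = D⁻¹T.
det D = -12; the adjugate gives D⁻¹ = [[0, -1/3], [-1/4, 0]].
M = D⁻¹T = [[0, -1/3], [-1/4, 0]] · [[-16], [-15]] = [[5], [4]].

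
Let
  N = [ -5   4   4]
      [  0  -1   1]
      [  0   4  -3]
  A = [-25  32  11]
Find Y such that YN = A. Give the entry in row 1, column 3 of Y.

3

Right-multiplying both sides by N⁻¹ gives Y = AN⁻¹.
det N = 5; the adjugate gives N⁻¹ = [[-1/5, 28/5, 8/5], [0, 3, 1], [0, 4, 1]].
Y = AN⁻¹ = [[-25, 32, 11]] · [[-1/5, 28/5, 8/5], [0, 3, 1], [0, 4, 1]] = [[5, 0, 3]].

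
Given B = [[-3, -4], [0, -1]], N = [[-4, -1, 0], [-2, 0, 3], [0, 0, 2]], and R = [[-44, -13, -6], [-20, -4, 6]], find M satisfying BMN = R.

Left-multiply by B⁻¹ and right-multiply by N⁻¹: M = B⁻¹RN⁻¹.
B has determinant 3; B⁻¹ = [[-1/3, 4/3], [0, -1]].
det N = -4; the adjugate gives N⁻¹ = [[0, -1/2, 3/4], [-1, 2, -3], [0, 0, 1/2]].
B⁻¹R = [[-12, -1, 10], [20, 4, -6]].
M = (B⁻¹R)N⁻¹ = [[1, 4, -1], [-4, -2, 0]].

M = [[1, 4, -1], [-4, -2, 0]]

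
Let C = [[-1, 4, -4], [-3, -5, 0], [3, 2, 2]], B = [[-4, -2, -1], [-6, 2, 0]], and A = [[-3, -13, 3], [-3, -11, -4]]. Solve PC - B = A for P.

P = [[1, 5, 3], [0, 1, -2]]

PC = A + B = [[-7, -15, 2], [-9, -9, -4]].
Since C sits to the right of P, P = (A + B)C⁻¹.
det C = -2, so C⁻¹ = [[5, 8, 10], [-3, -5, -6], [-9/2, -7, -17/2]].
P = (A + B)C⁻¹ = [[1, 5, 3], [0, 1, -2]].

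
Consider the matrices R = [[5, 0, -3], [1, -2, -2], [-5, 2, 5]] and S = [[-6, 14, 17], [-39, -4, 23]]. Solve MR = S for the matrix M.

Since R sits to the right of M, M = SR⁻¹.
det R = -6; the adjugate gives R⁻¹ = [[1, 1, 1], [-5/6, -5/3, -7/6], [4/3, 5/3, 5/3]].
M = SR⁻¹ = [[-6, 14, 17], [-39, -4, 23]] · [[1, 1, 1], [-5/6, -5/3, -7/6], [4/3, 5/3, 5/3]] = [[5, -1, 6], [-5, 6, 4]].

M = [[5, -1, 6], [-5, 6, 4]]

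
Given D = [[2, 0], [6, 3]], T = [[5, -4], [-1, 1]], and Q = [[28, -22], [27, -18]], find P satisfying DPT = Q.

Isolating P: multiply by D⁻¹ from the left and T⁻¹ from the right, so P = D⁻¹QT⁻¹.
D has determinant 6; D⁻¹ = [[1/2, 0], [-1, 1/3]].
det T = 1, so T⁻¹ = [[1, 4], [1, 5]].
D⁻¹Q = [[14, -11], [-19, 16]].
P = (D⁻¹Q)T⁻¹ = [[3, 1], [-3, 4]].

P = [[3, 1], [-3, 4]]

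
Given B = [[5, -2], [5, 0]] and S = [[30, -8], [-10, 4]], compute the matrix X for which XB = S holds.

B is on the right of X, so right-multiply by B⁻¹: X = SB⁻¹.
det B = 10, so B⁻¹ = [[0, 1/5], [-1/2, 1/2]].
X = SB⁻¹ = [[30, -8], [-10, 4]] · [[0, 1/5], [-1/2, 1/2]] = [[4, 2], [-2, 0]].

X = [[4, 2], [-2, 0]]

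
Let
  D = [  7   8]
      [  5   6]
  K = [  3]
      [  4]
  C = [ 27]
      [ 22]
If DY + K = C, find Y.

DY = C − K = [[24], [18]].
D is on the left of Y, so left-multiply by D⁻¹: Y = D⁻¹(C − K).
det D = 2, so D⁻¹ = [[3, -4], [-5/2, 7/2]].
Y = D⁻¹(C − K) = [[0], [3]].

Y = [[0], [3]]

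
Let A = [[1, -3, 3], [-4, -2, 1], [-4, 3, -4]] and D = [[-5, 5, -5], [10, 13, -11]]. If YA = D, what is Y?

A is on the right of Y, so right-multiply by A⁻¹: Y = DA⁻¹.
det A = 5, so A⁻¹ = [[1, -3/5, 3/5], [-4, 8/5, -13/5], [-4, 9/5, -14/5]].
Y = DA⁻¹ = [[-5, 5, -5], [10, 13, -11]] · [[1, -3/5, 3/5], [-4, 8/5, -13/5], [-4, 9/5, -14/5]] = [[-5, 2, -2], [2, -5, 3]].

Y = [[-5, 2, -2], [2, -5, 3]]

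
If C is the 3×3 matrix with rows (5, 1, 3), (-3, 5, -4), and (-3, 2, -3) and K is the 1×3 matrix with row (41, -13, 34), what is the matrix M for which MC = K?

C is on the right of M, so right-multiply by C⁻¹: M = KC⁻¹.
det C = -5; the adjugate gives C⁻¹ = [[7/5, -9/5, 19/5], [-3/5, 6/5, -11/5], [-9/5, 13/5, -28/5]].
M = KC⁻¹ = [[41, -13, 34]] · [[7/5, -9/5, 19/5], [-3/5, 6/5, -11/5], [-9/5, 13/5, -28/5]] = [[4, -1, -6]].

M = [[4, -1, -6]]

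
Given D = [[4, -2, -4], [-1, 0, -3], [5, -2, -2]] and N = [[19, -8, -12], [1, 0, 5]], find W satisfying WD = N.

D is on the right of W, so right-multiply by D⁻¹: W = ND⁻¹.
det D = 2; the adjugate gives D⁻¹ = [[-3, 2, 3], [-17/2, 6, 8], [1, -1, -1]].
W = ND⁻¹ = [[19, -8, -12], [1, 0, 5]] · [[-3, 2, 3], [-17/2, 6, 8], [1, -1, -1]] = [[-1, 2, 5], [2, -3, -2]].

W = [[-1, 2, 5], [2, -3, -2]]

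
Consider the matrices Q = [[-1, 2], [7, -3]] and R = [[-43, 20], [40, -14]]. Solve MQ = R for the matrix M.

Right-multiplying both sides by Q⁻¹ gives M = RQ⁻¹.
det Q = -11, so Q⁻¹ = [[3/11, 2/11], [7/11, 1/11]].
M = RQ⁻¹ = [[-43, 20], [40, -14]] · [[3/11, 2/11], [7/11, 1/11]] = [[1, -6], [2, 6]].

M = [[1, -6], [2, 6]]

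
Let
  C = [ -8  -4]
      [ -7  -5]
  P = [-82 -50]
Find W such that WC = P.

W = [[5, 6]]

Since C sits to the right of W, W = PC⁻¹.
C has determinant 12; C⁻¹ = [[-5/12, 1/3], [7/12, -2/3]].
W = PC⁻¹ = [[-82, -50]] · [[-5/12, 1/3], [7/12, -2/3]] = [[5, 6]].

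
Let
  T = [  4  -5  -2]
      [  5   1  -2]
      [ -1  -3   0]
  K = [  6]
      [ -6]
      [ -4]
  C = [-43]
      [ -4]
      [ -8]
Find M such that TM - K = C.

TM = C + K = [[-37], [-10], [-12]].
Left-multiplying both sides by T⁻¹ gives M = T⁻¹(C + K).
det T = -6, so T⁻¹ = [[1, -1, -2], [-1/3, 1/3, 1/3], [7/3, -17/6, -29/6]].
M = T⁻¹(C + K) = [[-3], [5], [0]].

M = [[-3], [5], [0]]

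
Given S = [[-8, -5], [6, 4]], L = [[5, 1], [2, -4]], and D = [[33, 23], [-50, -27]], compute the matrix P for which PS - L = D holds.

P = [[-4, 1], [3, -4]]

PS = D + L = [[38, 24], [-48, -31]].
S is on the right of P, so right-multiply by S⁻¹: P = (D + L)S⁻¹.
det S = -2; the adjugate gives S⁻¹ = [[-2, -5/2], [3, 4]].
P = (D + L)S⁻¹ = [[-4, 1], [3, -4]].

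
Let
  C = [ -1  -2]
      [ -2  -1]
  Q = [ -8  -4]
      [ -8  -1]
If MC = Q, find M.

C is on the right of M, so right-multiply by C⁻¹: M = QC⁻¹.
det C = -3, so C⁻¹ = [[1/3, -2/3], [-2/3, 1/3]].
M = QC⁻¹ = [[-8, -4], [-8, -1]] · [[1/3, -2/3], [-2/3, 1/3]] = [[0, 4], [-2, 5]].

M = [[0, 4], [-2, 5]]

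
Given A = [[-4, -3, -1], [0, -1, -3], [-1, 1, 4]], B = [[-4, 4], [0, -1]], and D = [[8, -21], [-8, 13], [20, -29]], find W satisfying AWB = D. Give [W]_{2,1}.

-5

Isolating W: multiply by A⁻¹ from the left and B⁻¹ from the right, so W = A⁻¹DB⁻¹.
det A = -4; the adjugate gives A⁻¹ = [[1/4, -11/4, -2], [-3/4, 17/4, 3], [1/4, -7/4, -1]].
B has determinant 4; B⁻¹ = [[-1/4, -1], [0, -1]].
A⁻¹D = [[-16, 17], [20, -16], [-4, 1]].
W = (A⁻¹D)B⁻¹ = [[4, -1], [-5, -4], [1, 3]].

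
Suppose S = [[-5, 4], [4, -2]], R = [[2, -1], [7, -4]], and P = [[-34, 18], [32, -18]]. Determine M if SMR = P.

M = [[-2, 2], [-5, 2]]

Isolating M: multiply by S⁻¹ from the left and R⁻¹ from the right, so M = S⁻¹PR⁻¹.
det S = -6; the adjugate gives S⁻¹ = [[1/3, 2/3], [2/3, 5/6]].
det R = -1, so R⁻¹ = [[4, -1], [7, -2]].
S⁻¹P = [[10, -6], [4, -3]].
M = (S⁻¹P)R⁻¹ = [[-2, 2], [-5, 2]].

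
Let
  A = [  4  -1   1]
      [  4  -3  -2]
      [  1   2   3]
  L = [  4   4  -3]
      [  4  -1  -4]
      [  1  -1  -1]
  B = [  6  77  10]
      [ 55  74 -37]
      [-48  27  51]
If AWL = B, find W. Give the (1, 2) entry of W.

-5

Isolating W: multiply by A⁻¹ from the left and L⁻¹ from the right, so W = A⁻¹BL⁻¹.
det A = 5; the adjugate gives A⁻¹ = [[-1, 1, 1], [-14/5, 11/5, 12/5], [11/5, -9/5, -8/5]].
L has determinant -3; L⁻¹ = [[1, -7/3, 19/3], [0, 1/3, -4/3], [1, -8/3, 20/3]].
A⁻¹B = [[1, 24, 4], [-11, 12, 13], [-9, -7, 7]].
W = (A⁻¹B)L⁻¹ = [[5, -5, 1], [2, -5, 1], [-2, 0, -1]].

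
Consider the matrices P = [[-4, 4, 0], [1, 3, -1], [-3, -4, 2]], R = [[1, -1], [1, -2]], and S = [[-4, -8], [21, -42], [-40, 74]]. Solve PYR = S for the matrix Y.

Left-multiply by P⁻¹ and right-multiply by R⁻¹: Y = P⁻¹SR⁻¹.
det P = -4; the adjugate gives P⁻¹ = [[-1/2, 2, 1], [-1/4, 2, 1], [-5/4, 7, 4]].
det R = -1; the adjugate gives R⁻¹ = [[2, -1], [1, -1]].
P⁻¹S = [[4, -6], [3, -8], [-8, 12]].
Y = (P⁻¹S)R⁻¹ = [[2, 2], [-2, 5], [-4, -4]].

Y = [[2, 2], [-2, 5], [-4, -4]]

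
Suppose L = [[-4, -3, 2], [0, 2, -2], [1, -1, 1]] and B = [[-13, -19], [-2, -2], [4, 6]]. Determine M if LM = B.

L is on the left of M, so left-multiply by L⁻¹: M = L⁻¹B.
det L = 2; the adjugate gives L⁻¹ = [[0, 1/2, 1], [-1, -3, -4], [-1, -7/2, -4]].
M = L⁻¹B = [[0, 1/2, 1], [-1, -3, -4], [-1, -7/2, -4]] · [[-13, -19], [-2, -2], [4, 6]] = [[3, 5], [3, 1], [4, 2]].

M = [[3, 5], [3, 1], [4, 2]]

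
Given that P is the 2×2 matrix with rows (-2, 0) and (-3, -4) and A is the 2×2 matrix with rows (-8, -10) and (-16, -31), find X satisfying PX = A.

X = [[4, 5], [1, 4]]

Left-multiplying both sides by P⁻¹ gives X = P⁻¹A.
P has determinant 8; P⁻¹ = [[-1/2, 0], [3/8, -1/4]].
X = P⁻¹A = [[-1/2, 0], [3/8, -1/4]] · [[-8, -10], [-16, -31]] = [[4, 5], [1, 4]].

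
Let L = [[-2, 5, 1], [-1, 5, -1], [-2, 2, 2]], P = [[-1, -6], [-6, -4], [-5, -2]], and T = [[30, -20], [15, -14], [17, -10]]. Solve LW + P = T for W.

W = [[-4, -2], [4, -3], [3, -3]]

LW = T − P = [[31, -14], [21, -10], [22, -8]].
L is on the left of W, so left-multiply by L⁻¹: W = L⁻¹(T − P).
det L = 4; the adjugate gives L⁻¹ = [[3, -2, -5/2], [1, -1/2, -3/4], [2, -3/2, -5/4]].
W = L⁻¹(T − P) = [[-4, -2], [4, -3], [3, -3]].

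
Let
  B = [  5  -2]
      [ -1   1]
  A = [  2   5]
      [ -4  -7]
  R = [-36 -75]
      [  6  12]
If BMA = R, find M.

M = B⁻¹RA⁻¹ (apply B⁻¹ on the left and A⁻¹ on the right).
B has determinant 3; B⁻¹ = [[1/3, 2/3], [1/3, 5/3]].
det A = 6; the adjugate gives A⁻¹ = [[-7/6, -5/6], [2/3, 1/3]].
B⁻¹R = [[-8, -17], [-2, -5]].
M = (B⁻¹R)A⁻¹ = [[-2, 1], [-1, 0]].

M = [[-2, 1], [-1, 0]]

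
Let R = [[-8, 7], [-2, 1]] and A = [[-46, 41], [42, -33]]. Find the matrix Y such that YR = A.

R is on the right of Y, so right-multiply by R⁻¹: Y = AR⁻¹.
R has determinant 6; R⁻¹ = [[1/6, -7/6], [1/3, -4/3]].
Y = AR⁻¹ = [[-46, 41], [42, -33]] · [[1/6, -7/6], [1/3, -4/3]] = [[6, -1], [-4, -5]].

Y = [[6, -1], [-4, -5]]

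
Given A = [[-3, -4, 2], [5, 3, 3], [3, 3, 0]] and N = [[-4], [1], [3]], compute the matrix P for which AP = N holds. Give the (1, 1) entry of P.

-4

A is on the left of P, so left-multiply by A⁻¹: P = A⁻¹N.
det A = 3; the adjugate gives A⁻¹ = [[-3, 2, -6], [3, -2, 19/3], [2, -1, 11/3]].
P = A⁻¹N = [[-3, 2, -6], [3, -2, 19/3], [2, -1, 11/3]] · [[-4], [1], [3]] = [[-4], [5], [2]].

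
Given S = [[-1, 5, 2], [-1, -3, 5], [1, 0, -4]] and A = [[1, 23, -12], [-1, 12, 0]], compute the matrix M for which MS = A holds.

Right-multiplying both sides by S⁻¹ gives M = AS⁻¹.
det S = -1; the adjugate gives S⁻¹ = [[-12, -20, -31], [-1, -2, -3], [-3, -5, -8]].
M = AS⁻¹ = [[1, 23, -12], [-1, 12, 0]] · [[-12, -20, -31], [-1, -2, -3], [-3, -5, -8]] = [[1, -6, -4], [0, -4, -5]].

M = [[1, -6, -4], [0, -4, -5]]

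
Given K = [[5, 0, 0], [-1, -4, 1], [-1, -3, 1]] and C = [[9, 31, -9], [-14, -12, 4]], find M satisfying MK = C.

M = [[0, -4, -5], [-2, 0, 4]]

K is on the right of M, so right-multiply by K⁻¹: M = CK⁻¹.
K has determinant -5; K⁻¹ = [[1/5, 0, 0], [0, -1, 1], [1/5, -3, 4]].
M = CK⁻¹ = [[9, 31, -9], [-14, -12, 4]] · [[1/5, 0, 0], [0, -1, 1], [1/5, -3, 4]] = [[0, -4, -5], [-2, 0, 4]].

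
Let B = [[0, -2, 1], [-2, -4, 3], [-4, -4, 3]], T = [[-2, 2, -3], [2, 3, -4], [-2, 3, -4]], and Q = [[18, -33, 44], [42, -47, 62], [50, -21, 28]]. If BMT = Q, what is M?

Isolating M: multiply by B⁻¹ from the left and T⁻¹ from the right, so M = B⁻¹QT⁻¹.
det B = 4, so B⁻¹ = [[0, 1/2, -1/2], [-3/2, 1, -1/2], [-2, 2, -1]].
T has determinant -4; T⁻¹ = [[0, 1/4, -1/4], [-4, -1/2, 7/2], [-3, -1/2, 5/2]].
B⁻¹Q = [[-4, -13, 17], [-10, 13, -18], [-2, -7, 8]].
M = (B⁻¹Q)T⁻¹ = [[1, -3, -2], [2, 0, 3], [4, -1, -4]].

M = [[1, -3, -2], [2, 0, 3], [4, -1, -4]]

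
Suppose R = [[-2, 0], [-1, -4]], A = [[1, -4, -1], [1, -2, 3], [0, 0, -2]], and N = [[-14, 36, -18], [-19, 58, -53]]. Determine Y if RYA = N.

Y = [[2, 5, 2], [2, 1, -5]]

Isolating Y: multiply by R⁻¹ from the left and A⁻¹ from the right, so Y = R⁻¹NA⁻¹.
R has determinant 8; R⁻¹ = [[-1/2, 0], [1/8, -1/4]].
A has determinant -4; A⁻¹ = [[-1, 2, 7/2], [-1/2, 1/2, 1], [0, 0, -1/2]].
R⁻¹N = [[7, -18, 9], [3, -10, 11]].
Y = (R⁻¹N)A⁻¹ = [[2, 5, 2], [2, 1, -5]].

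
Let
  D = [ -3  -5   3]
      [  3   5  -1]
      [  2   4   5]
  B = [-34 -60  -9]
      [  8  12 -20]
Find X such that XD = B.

X = [[4, -4, -5], [-3, 1, -2]]

Since D sits to the right of X, X = BD⁻¹.
D has determinant 4; D⁻¹ = [[29/4, 37/4, -5/2], [-17/4, -21/4, 3/2], [1/2, 1/2, 0]].
X = BD⁻¹ = [[-34, -60, -9], [8, 12, -20]] · [[29/4, 37/4, -5/2], [-17/4, -21/4, 3/2], [1/2, 1/2, 0]] = [[4, -4, -5], [-3, 1, -2]].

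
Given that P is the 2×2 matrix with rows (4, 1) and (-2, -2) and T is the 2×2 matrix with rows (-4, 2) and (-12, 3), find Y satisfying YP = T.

Y = [[-2, -2], [-5, -4]]

Right-multiplying both sides by P⁻¹ gives Y = TP⁻¹.
det P = -6, so P⁻¹ = [[1/3, 1/6], [-1/3, -2/3]].
Y = TP⁻¹ = [[-4, 2], [-12, 3]] · [[1/3, 1/6], [-1/3, -2/3]] = [[-2, -2], [-5, -4]].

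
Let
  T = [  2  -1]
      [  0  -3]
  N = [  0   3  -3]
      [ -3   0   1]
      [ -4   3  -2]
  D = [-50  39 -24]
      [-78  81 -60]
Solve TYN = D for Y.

Y = T⁻¹DN⁻¹ (apply T⁻¹ on the left and N⁻¹ on the right).
T has determinant -6; T⁻¹ = [[1/2, -1/6], [0, -1/3]].
det N = -3; the adjugate gives N⁻¹ = [[1, 1, -1], [10/3, 4, -3], [3, 4, -3]].
T⁻¹D = [[-12, 6, -2], [26, -27, 20]].
Y = (T⁻¹D)N⁻¹ = [[2, 4, 0], [-4, -2, -5]].

Y = [[2, 4, 0], [-4, -2, -5]]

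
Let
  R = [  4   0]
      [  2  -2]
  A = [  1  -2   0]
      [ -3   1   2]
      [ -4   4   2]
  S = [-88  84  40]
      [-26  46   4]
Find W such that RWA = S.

W = [[-5, 3, 2], [3, 4, 0]]

Isolating W: multiply by R⁻¹ from the left and A⁻¹ from the right, so W = R⁻¹SA⁻¹.
det R = -8, so R⁻¹ = [[1/4, 0], [1/4, -1/2]].
det A = -2; the adjugate gives A⁻¹ = [[3, -2, 2], [1, -1, 1], [4, -2, 5/2]].
R⁻¹S = [[-22, 21, 10], [-9, -2, 8]].
W = (R⁻¹S)A⁻¹ = [[-5, 3, 2], [3, 4, 0]].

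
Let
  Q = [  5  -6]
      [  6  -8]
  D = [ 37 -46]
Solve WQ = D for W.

Since Q sits to the right of W, W = DQ⁻¹.
Q has determinant -4; Q⁻¹ = [[2, -3/2], [3/2, -5/4]].
W = DQ⁻¹ = [[37, -46]] · [[2, -3/2], [3/2, -5/4]] = [[5, 2]].

W = [[5, 2]]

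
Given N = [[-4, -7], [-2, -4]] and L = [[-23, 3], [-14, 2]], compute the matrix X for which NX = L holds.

Since N multiplies X on the left, X = N⁻¹L.
N has determinant 2; N⁻¹ = [[-2, 7/2], [1, -2]].
X = N⁻¹L = [[-2, 7/2], [1, -2]] · [[-23, 3], [-14, 2]] = [[-3, 1], [5, -1]].

X = [[-3, 1], [5, -1]]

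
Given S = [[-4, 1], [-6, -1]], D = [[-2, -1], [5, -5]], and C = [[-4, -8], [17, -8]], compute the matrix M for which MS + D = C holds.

MS = C − D = [[-2, -7], [12, -3]].
Since S sits to the right of M, M = (C − D)S⁻¹.
det S = 10, so S⁻¹ = [[-1/10, -1/10], [3/5, -2/5]].
M = (C − D)S⁻¹ = [[-4, 3], [-3, 0]].

M = [[-4, 3], [-3, 0]]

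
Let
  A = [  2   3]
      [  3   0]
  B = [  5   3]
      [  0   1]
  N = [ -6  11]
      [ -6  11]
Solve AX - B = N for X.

AX = N + B = [[-1, 14], [-6, 12]].
A is on the left of X, so left-multiply by A⁻¹: X = A⁻¹(N + B).
det A = -9; the adjugate gives A⁻¹ = [[0, 1/3], [1/3, -2/9]].
X = A⁻¹(N + B) = [[-2, 4], [1, 2]].

X = [[-2, 4], [1, 2]]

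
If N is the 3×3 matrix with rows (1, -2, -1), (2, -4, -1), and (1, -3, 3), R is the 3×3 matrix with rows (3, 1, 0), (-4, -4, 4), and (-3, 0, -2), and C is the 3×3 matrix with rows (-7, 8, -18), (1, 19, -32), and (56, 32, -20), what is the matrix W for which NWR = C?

Left-multiply by N⁻¹ and right-multiply by R⁻¹: W = N⁻¹CR⁻¹.
det N = 1; the adjugate gives N⁻¹ = [[-15, 9, -2], [-7, 4, -1], [-2, 1, 0]].
det R = 4, so R⁻¹ = [[2, 1/2, 1], [-5, -3/2, -3], [-3, -3/4, -2]].
N⁻¹C = [[2, -13, 22], [-3, -12, 18], [15, 3, 4]].
W = (N⁻¹C)R⁻¹ = [[3, 4, -3], [0, 3, -3], [3, 0, -2]].

W = [[3, 4, -3], [0, 3, -3], [3, 0, -2]]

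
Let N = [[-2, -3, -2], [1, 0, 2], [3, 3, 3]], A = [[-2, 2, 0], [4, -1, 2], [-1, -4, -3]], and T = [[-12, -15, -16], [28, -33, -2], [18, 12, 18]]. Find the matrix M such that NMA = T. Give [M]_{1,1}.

4

Isolating M: multiply by N⁻¹ from the left and A⁻¹ from the right, so M = N⁻¹TA⁻¹.
det N = -3, so N⁻¹ = [[2, -1, 2], [-1, 0, -2/3], [-1, 1, -1]].
det A = -2, so A⁻¹ = [[-11/2, -3, -2], [-5, -3, -2], [17/2, 5, 3]].
N⁻¹T = [[-16, 27, 6], [0, 7, 4], [22, -30, -4]].
M = (N⁻¹T)A⁻¹ = [[4, -3, -4], [-1, -1, -2], [-5, 4, 4]].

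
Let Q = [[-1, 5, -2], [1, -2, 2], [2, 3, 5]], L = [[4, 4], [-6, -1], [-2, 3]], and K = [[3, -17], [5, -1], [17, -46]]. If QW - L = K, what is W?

W = [[-3, -4], [2, -5], [3, -4]]

QW = K + L = [[7, -13], [-1, -2], [15, -43]].
Since Q multiplies W on the left, W = Q⁻¹(K + L).
det Q = -3, so Q⁻¹ = [[16/3, 31/3, -2], [1/3, 1/3, 0], [-7/3, -13/3, 1]].
W = Q⁻¹(K + L) = [[-3, -4], [2, -5], [3, -4]].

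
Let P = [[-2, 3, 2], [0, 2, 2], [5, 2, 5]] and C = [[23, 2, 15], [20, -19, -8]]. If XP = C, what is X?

X = [[-4, 4, 3], [-5, -4, 2]]

P is on the right of X, so right-multiply by P⁻¹: X = CP⁻¹.
P has determinant -2; P⁻¹ = [[-3, 11/2, -1], [-5, 10, -2], [5, -19/2, 2]].
X = CP⁻¹ = [[23, 2, 15], [20, -19, -8]] · [[-3, 11/2, -1], [-5, 10, -2], [5, -19/2, 2]] = [[-4, 4, 3], [-5, -4, 2]].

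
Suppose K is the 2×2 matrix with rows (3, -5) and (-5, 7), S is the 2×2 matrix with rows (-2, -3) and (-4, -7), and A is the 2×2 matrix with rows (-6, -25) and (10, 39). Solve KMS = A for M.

M = [[-3, 2], [4, -2]]

Left-multiply by K⁻¹ and right-multiply by S⁻¹: M = K⁻¹AS⁻¹.
K has determinant -4; K⁻¹ = [[-7/4, -5/4], [-5/4, -3/4]].
det S = 2; the adjugate gives S⁻¹ = [[-7/2, 3/2], [2, -1]].
K⁻¹A = [[-2, -5], [0, 2]].
M = (K⁻¹A)S⁻¹ = [[-3, 2], [4, -2]].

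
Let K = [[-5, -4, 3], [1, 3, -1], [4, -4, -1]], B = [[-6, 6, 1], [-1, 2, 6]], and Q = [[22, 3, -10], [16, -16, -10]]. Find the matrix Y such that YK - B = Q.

YK = Q + B = [[16, 9, -9], [15, -14, -4]].
Right-multiplying both sides by K⁻¹ gives Y = (Q + B)K⁻¹.
K has determinant -1; K⁻¹ = [[7, 16, 5], [3, 7, 2], [16, 36, 11]].
Y = (Q + B)K⁻¹ = [[-5, -5, -1], [-1, -2, 3]].

Y = [[-5, -5, -1], [-1, -2, 3]]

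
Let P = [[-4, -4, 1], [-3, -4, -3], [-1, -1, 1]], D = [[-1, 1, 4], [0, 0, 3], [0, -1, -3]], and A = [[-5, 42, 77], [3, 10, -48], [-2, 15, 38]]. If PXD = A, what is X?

X = [[-4, 1, 4], [3, 4, 4], [1, 2, -5]]

X = P⁻¹AD⁻¹ (apply P⁻¹ on the left and D⁻¹ on the right).
det P = 3, so P⁻¹ = [[-7/3, 1, 16/3], [2, -1, -5], [-1/3, 0, 4/3]].
D has determinant -3; D⁻¹ = [[-1, 1/3, -1], [0, -1, -1], [0, 1/3, 0]].
P⁻¹A = [[4, -8, -25], [-3, -1, 12], [-1, 6, 25]].
X = (P⁻¹A)D⁻¹ = [[-4, 1, 4], [3, 4, 4], [1, 2, -5]].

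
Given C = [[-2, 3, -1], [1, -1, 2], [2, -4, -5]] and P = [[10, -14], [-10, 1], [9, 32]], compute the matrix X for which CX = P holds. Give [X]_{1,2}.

-1

Since C multiplies X on the left, X = C⁻¹P.
det C = 3, so C⁻¹ = [[13/3, 19/3, 5/3], [3, 4, 1], [-2/3, -2/3, -1/3]].
X = C⁻¹P = [[13/3, 19/3, 5/3], [3, 4, 1], [-2/3, -2/3, -1/3]] · [[10, -14], [-10, 1], [9, 32]] = [[-5, -1], [-1, -6], [-3, -2]].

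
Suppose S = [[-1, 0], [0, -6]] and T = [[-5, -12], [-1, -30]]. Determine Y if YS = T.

Since S sits to the right of Y, Y = TS⁻¹.
det S = 6; the adjugate gives S⁻¹ = [[-1, 0], [0, -1/6]].
Y = TS⁻¹ = [[-5, -12], [-1, -30]] · [[-1, 0], [0, -1/6]] = [[5, 2], [1, 5]].

Y = [[5, 2], [1, 5]]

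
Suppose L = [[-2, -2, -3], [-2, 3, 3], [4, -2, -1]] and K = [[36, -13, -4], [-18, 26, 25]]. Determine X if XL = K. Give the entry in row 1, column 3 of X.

4

Right-multiplying both sides by L⁻¹ gives X = KL⁻¹.
det L = -2; the adjugate gives L⁻¹ = [[-3/2, -2, -3/2], [-5, -7, -6], [4, 6, 5]].
X = KL⁻¹ = [[36, -13, -4], [-18, 26, 25]] · [[-3/2, -2, -3/2], [-5, -7, -6], [4, 6, 5]] = [[-5, -5, 4], [-3, 4, -4]].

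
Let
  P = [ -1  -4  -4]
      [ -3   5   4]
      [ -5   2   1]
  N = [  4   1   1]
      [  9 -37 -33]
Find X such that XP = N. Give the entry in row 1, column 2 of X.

3

P is on the right of X, so right-multiply by P⁻¹: X = NP⁻¹.
det P = -5; the adjugate gives P⁻¹ = [[3/5, 4/5, -4/5], [17/5, 21/5, -16/5], [-19/5, -22/5, 17/5]].
X = NP⁻¹ = [[4, 1, 1], [9, -37, -33]] · [[3/5, 4/5, -4/5], [17/5, 21/5, -16/5], [-19/5, -22/5, 17/5]] = [[2, 3, -3], [5, -3, -1]].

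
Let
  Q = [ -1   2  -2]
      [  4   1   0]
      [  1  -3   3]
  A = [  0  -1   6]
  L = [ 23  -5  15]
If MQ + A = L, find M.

M = [[0, 5, 3]]

MQ = L − A = [[23, -4, 9]].
Since Q sits to the right of M, M = (L − A)Q⁻¹.
Q has determinant -1; Q⁻¹ = [[-3, 0, -2], [12, 1, 8], [13, 1, 9]].
M = (L − A)Q⁻¹ = [[0, 5, 3]].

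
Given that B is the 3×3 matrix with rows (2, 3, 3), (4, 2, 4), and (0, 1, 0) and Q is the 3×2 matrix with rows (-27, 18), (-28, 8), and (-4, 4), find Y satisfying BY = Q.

B is on the left of Y, so left-multiply by B⁻¹: Y = B⁻¹Q.
det B = 4; the adjugate gives B⁻¹ = [[-1, 3/4, 3/2], [0, 0, 1], [1, -1/2, -2]].
Y = B⁻¹Q = [[-1, 3/4, 3/2], [0, 0, 1], [1, -1/2, -2]] · [[-27, 18], [-28, 8], [-4, 4]] = [[0, -6], [-4, 4], [-5, 6]].

Y = [[0, -6], [-4, 4], [-5, 6]]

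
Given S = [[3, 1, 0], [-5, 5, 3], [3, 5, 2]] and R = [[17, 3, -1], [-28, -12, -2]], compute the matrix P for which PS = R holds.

Since S sits to the right of P, P = RS⁻¹.
S has determinant 4; S⁻¹ = [[-5/4, -1/2, 3/4], [19/4, 3/2, -9/4], [-10, -3, 5]].
P = RS⁻¹ = [[17, 3, -1], [-28, -12, -2]] · [[-5/4, -1/2, 3/4], [19/4, 3/2, -9/4], [-10, -3, 5]] = [[3, -1, 1], [-2, 2, -4]].

P = [[3, -1, 1], [-2, 2, -4]]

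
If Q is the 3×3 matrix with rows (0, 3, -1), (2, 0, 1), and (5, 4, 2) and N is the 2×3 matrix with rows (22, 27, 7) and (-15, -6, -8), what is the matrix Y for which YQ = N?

Since Q sits to the right of Y, Y = NQ⁻¹.
Q has determinant -5; Q⁻¹ = [[4/5, 2, -3/5], [-1/5, -1, 2/5], [-8/5, -3, 6/5]].
Y = NQ⁻¹ = [[22, 27, 7], [-15, -6, -8]] · [[4/5, 2, -3/5], [-1/5, -1, 2/5], [-8/5, -3, 6/5]] = [[1, -4, 6], [2, 0, -3]].

Y = [[1, -4, 6], [2, 0, -3]]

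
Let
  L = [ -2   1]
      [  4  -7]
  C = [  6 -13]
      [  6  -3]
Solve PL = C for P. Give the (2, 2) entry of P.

Since L sits to the right of P, P = CL⁻¹.
det L = 10, so L⁻¹ = [[-7/10, -1/10], [-2/5, -1/5]].
P = CL⁻¹ = [[6, -13], [6, -3]] · [[-7/10, -1/10], [-2/5, -1/5]] = [[1, 2], [-3, 0]].

0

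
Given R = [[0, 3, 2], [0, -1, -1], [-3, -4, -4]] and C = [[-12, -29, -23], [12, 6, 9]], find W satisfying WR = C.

W = [[-6, -5, 4], [-3, 1, -4]]

Right-multiplying both sides by R⁻¹ gives W = CR⁻¹.
det R = 3; the adjugate gives R⁻¹ = [[0, 4/3, -1/3], [1, 2, 0], [-1, -3, 0]].
W = CR⁻¹ = [[-12, -29, -23], [12, 6, 9]] · [[0, 4/3, -1/3], [1, 2, 0], [-1, -3, 0]] = [[-6, -5, 4], [-3, 1, -4]].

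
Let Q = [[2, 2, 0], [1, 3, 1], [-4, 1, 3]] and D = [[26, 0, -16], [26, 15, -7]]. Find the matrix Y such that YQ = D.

Q is on the right of Y, so right-multiply by Q⁻¹: Y = DQ⁻¹.
det Q = 2, so Q⁻¹ = [[4, -3, 1], [-7/2, 3, -1], [13/2, -5, 2]].
Y = DQ⁻¹ = [[26, 0, -16], [26, 15, -7]] · [[4, -3, 1], [-7/2, 3, -1], [13/2, -5, 2]] = [[0, 2, -6], [6, 2, -3]].

Y = [[0, 2, -6], [6, 2, -3]]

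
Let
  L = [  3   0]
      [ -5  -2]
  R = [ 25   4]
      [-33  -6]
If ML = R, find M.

L is on the right of M, so right-multiply by L⁻¹: M = RL⁻¹.
L has determinant -6; L⁻¹ = [[1/3, 0], [-5/6, -1/2]].
M = RL⁻¹ = [[25, 4], [-33, -6]] · [[1/3, 0], [-5/6, -1/2]] = [[5, -2], [-6, 3]].

M = [[5, -2], [-6, 3]]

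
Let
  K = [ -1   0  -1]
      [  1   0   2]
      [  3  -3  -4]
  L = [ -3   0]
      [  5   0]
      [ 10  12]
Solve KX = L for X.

Since K multiplies X on the left, X = K⁻¹L.
det K = -3, so K⁻¹ = [[-2, -1, 0], [-10/3, -7/3, -1/3], [1, 1, 0]].
X = K⁻¹L = [[-2, -1, 0], [-10/3, -7/3, -1/3], [1, 1, 0]] · [[-3, 0], [5, 0], [10, 12]] = [[1, 0], [-5, -4], [2, 0]].

X = [[1, 0], [-5, -4], [2, 0]]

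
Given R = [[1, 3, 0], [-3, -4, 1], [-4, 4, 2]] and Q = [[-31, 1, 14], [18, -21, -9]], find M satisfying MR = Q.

R is on the right of M, so right-multiply by R⁻¹: M = QR⁻¹.
det R = -6; the adjugate gives R⁻¹ = [[2, 1, -1/2], [-1/3, -1/3, 1/6], [14/3, 8/3, -5/6]].
M = QR⁻¹ = [[-31, 1, 14], [18, -21, -9]] · [[2, 1, -1/2], [-1/3, -1/3, 1/6], [14/3, 8/3, -5/6]] = [[3, 6, 4], [1, 1, -5]].

M = [[3, 6, 4], [1, 1, -5]]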